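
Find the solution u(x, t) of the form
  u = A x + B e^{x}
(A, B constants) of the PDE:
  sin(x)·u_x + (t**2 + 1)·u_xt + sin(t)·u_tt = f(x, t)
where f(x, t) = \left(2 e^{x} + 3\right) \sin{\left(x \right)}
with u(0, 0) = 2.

Substitute the ansatz u = A x + B e^{x} into the left-hand side.
Derivatives of the ansatz:
  u_x = A + B e^{x}
  u_xt = 0
  u_tt = 0
Term by term:
  sin(x)·u_x = A \sin{\left(x \right)} + B e^{x} \sin{\left(x \right)}
  (t**2 + 1)·u_xt = 0
  sin(t)·u_tt = 0
So the left-hand side equals
  A \sin{\left(x \right)} + B e^{x} \sin{\left(x \right)}
This must equal f(x, t) identically; expanded, f = 2 e^{x} \sin{\left(x \right)} + 3 \sin{\left(x \right)}.
Matching coefficients of the independent functions:
  [e^{x} \sin{\left(x \right)}]:  B = 2
  [\sin{\left(x \right)}]:  A = 3
Solving: A = 3, B = 2.
Check against the point condition:
  u(0, 0) = 2  ⟹  B = 2  ✓
Hence u(x, t) = 3 x + 2 e^{x}.

Answer: u(x, t) = 3 x + 2 e^{x}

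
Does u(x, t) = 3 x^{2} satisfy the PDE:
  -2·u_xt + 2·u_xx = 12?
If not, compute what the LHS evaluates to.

Answer: Yes

Derivation:
Evaluate each term of the left-hand side for u = 3 x^{2}.
Derivatives:
  u_xt = 0
  u_xx = 6
Terms:
  -2·u_xt = 0
  2·u_xx = 12
Sum: LHS = 12
This is exactly the given right-hand side, so u is a solution.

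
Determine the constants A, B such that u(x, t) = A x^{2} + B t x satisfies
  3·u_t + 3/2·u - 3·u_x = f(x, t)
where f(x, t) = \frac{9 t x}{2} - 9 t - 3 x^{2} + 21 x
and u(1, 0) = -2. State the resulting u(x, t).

Answer: u(x, t) = 3 t x - 2 x^{2}

Derivation:
Substitute the ansatz u = A x^{2} + B t x into the left-hand side.
Derivatives of the ansatz:
  u_t = B x
  u_x = 2 A x + B t
Term by term:
  3·u_t = 3 B x
  3/2·u = \frac{3 A x^{2}}{2} + \frac{3 B t x}{2}
  -3·u_x = - 6 A x - 3 B t
So the left-hand side equals
  \frac{3 A x^{2}}{2} - 6 A x + \frac{3 B t x}{2} - 3 B t + 3 B x
This must equal f(x, t) = \frac{9 t x}{2} - 9 t - 3 x^{2} + 21 x identically.
Matching coefficients of the independent functions:
  [t]:  - 3 B = -9
  [x]:  - 6 A + 3 B = 21
  [x^{2}]:  \frac{3 A}{2} = -3
  [t x]:  \frac{3 B}{2} = \frac{9}{2}
Solving: A = -2, B = 3.
Check against the point condition:
  u(1, 0) = -2  ⟹  A = -2  ✓
Hence u(x, t) = 3 t x - 2 x^{2}.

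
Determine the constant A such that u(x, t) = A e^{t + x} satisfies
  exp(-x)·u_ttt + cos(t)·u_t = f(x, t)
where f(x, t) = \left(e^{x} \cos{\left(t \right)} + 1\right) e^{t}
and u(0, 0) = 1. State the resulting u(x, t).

Substitute the ansatz u = A e^{t + x} into the left-hand side.
Derivatives of the ansatz:
  u_ttt = A e^{t} e^{x}
  u_t = A e^{t} e^{x}
Term by term:
  exp(-x)·u_ttt = A e^{t}
  cos(t)·u_t = A e^{t} e^{x} \cos{\left(t \right)}
So the left-hand side equals
  A e^{t} e^{x} \cos{\left(t \right)} + A e^{t}
This must equal f(x, t) identically; expanded, f = e^{t} e^{x} \cos{\left(t \right)} + e^{t}.
Matching coefficients of the independent functions:
  [e^{t} e^{x} \cos{\left(t \right)}, e^{t}]:  A = 1
Solving: A = 1.
Check against the point condition:
  u(0, 0) = 1  ⟹  A = 1  ✓
Hence u(x, t) = e^{t + x}.

Answer: u(x, t) = e^{t + x}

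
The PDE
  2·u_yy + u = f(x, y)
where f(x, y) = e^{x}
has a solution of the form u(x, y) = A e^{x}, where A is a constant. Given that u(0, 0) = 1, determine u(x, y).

Substitute the ansatz u = A e^{x} into the left-hand side.
Derivatives of the ansatz:
  u_yy = 0
Term by term:
  2·u_yy = 0
  u = A e^{x}
So the left-hand side equals
  A e^{x}
This must equal f(x, y) = e^{x} identically.
Matching coefficients of the independent functions:
  [e^{x}]:  A = 1
Solving: A = 1.
Check against the point condition:
  u(0, 0) = 1  ⟹  A = 1  ✓
Hence u(x, y) = e^{x}.

Answer: u(x, y) = e^{x}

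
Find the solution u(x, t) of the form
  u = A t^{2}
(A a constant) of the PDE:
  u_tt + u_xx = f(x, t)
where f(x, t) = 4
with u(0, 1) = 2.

Substitute the ansatz u = A t^{2} into the left-hand side.
Derivatives of the ansatz:
  u_tt = 2 A
  u_xx = 0
Term by term:
  u_tt = 2 A
  u_xx = 0
So the left-hand side equals
  2 A
This must equal f(x, t) = 4 identically.
Matching coefficients of the independent functions:
  [constant term]:  2 A = 4
Solving: A = 2.
Check against the point condition:
  u(0, 1) = 2  ⟹  A = 2  ✓
Hence u(x, t) = 2 t^{2}.

Answer: u(x, t) = 2 t^{2}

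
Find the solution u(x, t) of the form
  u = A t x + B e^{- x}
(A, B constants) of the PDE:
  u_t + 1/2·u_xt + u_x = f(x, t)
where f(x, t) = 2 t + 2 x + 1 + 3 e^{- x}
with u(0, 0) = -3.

Substitute the ansatz u = A t x + B e^{- x} into the left-hand side.
Derivatives of the ansatz:
  u_t = A x
  u_xt = A
  u_x = A t - B e^{- x}
Term by term:
  u_t = A x
  1/2·u_xt = \frac{A}{2}
  u_x = A t - B e^{- x}
So the left-hand side equals
  A t + A x + \frac{A}{2} - B e^{- x}
This must equal f(x, t) = 2 t + 2 x + 1 + 3 e^{- x} identically.
Matching coefficients of the independent functions:
  [constant term]:  \frac{A}{2} = 1
  [t, x]:  A = 2
  [e^{- x}]:  - B = 3
Solving: A = 2, B = -3.
Check against the point condition:
  u(0, 0) = -3  ⟹  B = -3  ✓
Hence u(x, t) = 2 t x - 3 e^{- x}.

Answer: u(x, t) = 2 t x - 3 e^{- x}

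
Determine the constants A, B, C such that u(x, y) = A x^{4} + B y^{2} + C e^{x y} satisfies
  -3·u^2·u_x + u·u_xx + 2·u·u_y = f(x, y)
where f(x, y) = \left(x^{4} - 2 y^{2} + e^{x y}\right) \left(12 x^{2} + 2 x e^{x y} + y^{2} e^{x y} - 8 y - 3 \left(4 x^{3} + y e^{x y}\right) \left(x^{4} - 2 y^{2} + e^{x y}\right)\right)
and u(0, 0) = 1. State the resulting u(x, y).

Substitute the ansatz u = A x^{4} + B y^{2} + C e^{x y} into the left-hand side.
Derivatives of the ansatz:
  u_x = 4 A x^{3} + C y e^{x y}
  u_xx = 12 A x^{2} + C y^{2} e^{x y}
  u_y = 2 B y + C x e^{x y}
Term by term:
  -3·u^2·u_x = - 12 A^{3} x^{11} - 24 A^{2} B x^{7} y^{2} - 3 A^{2} C x^{8} y e^{x y} - 24 A^{2} C x^{7} e^{x y} - 12 A B^{2} x^{3} y^{4} - 6 A B C x^{4} y^{3} e^{x y} - 24 A B C x^{3} y^{2} e^{x y} - 6 A C^{2} x^{4} y e^{2 x y} - 12 A C^{2} x^{3} e^{2 x y} - 3 B^{2} C y^{5} e^{x y} - 6 B C^{2} y^{3} e^{2 x y} - 3 C^{3} y e^{3 x y}
  u·u_xx = 12 A^{2} x^{6} + 12 A B x^{2} y^{2} + A C x^{4} y^{2} e^{x y} + 12 A C x^{2} e^{x y} + B C y^{4} e^{x y} + C^{2} y^{2} e^{2 x y}
  2·u·u_y = 4 A B x^{4} y + 2 A C x^{5} e^{x y} + 4 B^{2} y^{3} + 2 B C x y^{2} e^{x y} + 4 B C y e^{x y} + 2 C^{2} x e^{2 x y}
So the left-hand side equals
  - 12 A^{3} x^{11} - 24 A^{2} B x^{7} y^{2} - 3 A^{2} C x^{8} y e^{x y} - 24 A^{2} C x^{7} e^{x y} + 12 A^{2} x^{6} - 12 A B^{2} x^{3} y^{4} - 6 A B C x^{4} y^{3} e^{x y} - 24 A B C x^{3} y^{2} e^{x y} + 4 A B x^{4} y + 12 A B x^{2} y^{2} - 6 A C^{2} x^{4} y e^{2 x y} - 12 A C^{2} x^{3} e^{2 x y} + 2 A C x^{5} e^{x y} + A C x^{4} y^{2} e^{x y} + 12 A C x^{2} e^{x y} - 3 B^{2} C y^{5} e^{x y} + 4 B^{2} y^{3} - 6 B C^{2} y^{3} e^{2 x y} + 2 B C x y^{2} e^{x y} + B C y^{4} e^{x y} + 4 B C y e^{x y} - 3 C^{3} y e^{3 x y} + 2 C^{2} x e^{2 x y} + C^{2} y^{2} e^{2 x y}
This must equal f(x, y) identically; expanded, f = - 12 x^{11} - 3 x^{8} y e^{x y} + 48 x^{7} y^{2} - 24 x^{7} e^{x y} + 12 x^{6} + 2 x^{5} e^{x y} + 12 x^{4} y^{3} e^{x y} + x^{4} y^{2} e^{x y} - 6 x^{4} y e^{2 x y} - 8 x^{4} y - 48 x^{3} y^{4} + 48 x^{3} y^{2} e^{x y} - 12 x^{3} e^{2 x y} - 24 x^{2} y^{2} + 12 x^{2} e^{x y} - 4 x y^{2} e^{x y} + 2 x e^{2 x y} - 12 y^{5} e^{x y} - 2 y^{4} e^{x y} + 12 y^{3} e^{2 x y} + 16 y^{3} + y^{2} e^{2 x y} - 3 y e^{3 x y} - 8 y e^{x y}.
Matching coefficients of the independent functions:
(each divided by its leading coefficient; functions giving the same equation are listed together)
  [x^{6}]:  A^{2} - 1 = 0
  [x^{11}]:  A^{3} - 1 = 0
  [y^{3}]:  B^{2} - 4 = 0
  [x e^{2 x y}, y^{2} e^{2 x y}]:  C^{2} - 1 = 0
  [x^{2} y^{2}, x^{4} y]:  A B + 2 = 0
  [x^{2} e^{x y}, x^{5} e^{x y}, x^{4} y^{2} e^{x y}]:  A C - 1 = 0
  [x^{3} y^{4}]:  A B^{2} - 4 = 0
  [x^{3} e^{2 x y}, x^{4} y e^{2 x y}]:  A C^{2} - 1 = 0
  [x^{7} y^{2}]:  A^{2} B + 2 = 0
  [x^{7} e^{x y}, x^{8} y e^{x y}]:  A^{2} C - 1 = 0
  [y e^{x y}, y^{4} e^{x y}, x y^{2} e^{x y}]:  B C + 2 = 0
  [y e^{3 x y}]:  C^{3} - 1 = 0
  [y^{3} e^{2 x y}]:  B C^{2} + 2 = 0
  [y^{5} e^{x y}]:  B^{2} C - 4 = 0
  [x^{3} y^{2} e^{x y}, x^{4} y^{3} e^{x y}]:  A B C + 2 = 0
Solving: A = 1, B = -2, C = 1.
Check against the point condition:
  u(0, 0) = 1  ⟹  C = 1  ✓
Hence u(x, y) = x^{4} - 2 y^{2} + e^{x y}.

Answer: u(x, y) = x^{4} - 2 y^{2} + e^{x y}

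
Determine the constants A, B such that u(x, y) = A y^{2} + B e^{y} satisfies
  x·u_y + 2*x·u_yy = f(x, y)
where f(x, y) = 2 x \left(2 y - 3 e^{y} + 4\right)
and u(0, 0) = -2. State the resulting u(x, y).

Answer: u(x, y) = 2 y^{2} - 2 e^{y}

Derivation:
Substitute the ansatz u = A y^{2} + B e^{y} into the left-hand side.
Derivatives of the ansatz:
  u_y = 2 A y + B e^{y}
  u_yy = 2 A + B e^{y}
Term by term:
  x·u_y = 2 A x y + B x e^{y}
  2*x·u_yy = 4 A x + 2 B x e^{y}
So the left-hand side equals
  2 A x y + 4 A x + 3 B x e^{y}
This must equal f(x, y) = 2 x \left(2 y - 3 e^{y} + 4\right) identically.
Matching coefficients of the independent functions:
  [x]:  4 A = 8
  [x y]:  2 A = 4
  [x e^{y}]:  3 B = -6
Solving: A = 2, B = -2.
Check against the point condition:
  u(0, 0) = -2  ⟹  B = -2  ✓
Hence u(x, y) = 2 y^{2} - 2 e^{y}.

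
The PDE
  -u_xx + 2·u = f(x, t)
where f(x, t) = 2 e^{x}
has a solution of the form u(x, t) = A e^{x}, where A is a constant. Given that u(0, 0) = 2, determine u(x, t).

Substitute the ansatz u = A e^{x} into the left-hand side.
Derivatives of the ansatz:
  u_xx = A e^{x}
Term by term:
  -u_xx = - A e^{x}
  2·u = 2 A e^{x}
So the left-hand side equals
  A e^{x}
This must equal f(x, t) = 2 e^{x} identically.
Matching coefficients of the independent functions:
  [e^{x}]:  A = 2
Solving: A = 2.
Check against the point condition:
  u(0, 0) = 2  ⟹  A = 2  ✓
Hence u(x, t) = 2 e^{x}.

Answer: u(x, t) = 2 e^{x}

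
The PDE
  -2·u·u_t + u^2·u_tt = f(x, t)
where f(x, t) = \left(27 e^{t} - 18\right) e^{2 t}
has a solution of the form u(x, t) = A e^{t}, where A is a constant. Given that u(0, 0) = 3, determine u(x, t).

Substitute the ansatz u = A e^{t} into the left-hand side.
Derivatives of the ansatz:
  u_t = A e^{t}
  u_tt = A e^{t}
Term by term:
  -2·u·u_t = - 2 A^{2} e^{2 t}
  u^2·u_tt = A^{3} e^{3 t}
So the left-hand side equals
  A^{3} e^{3 t} - 2 A^{2} e^{2 t}
This must equal f(x, t) = \left(27 e^{t} - 18\right) e^{2 t} identically.
Matching coefficients of the independent functions:
  [e^{2 t}]:  - 2 A^{2} = -18
  [e^{3 t}]:  A^{3} = 27
Solving: A = 3.
Check against the point condition:
  u(0, 0) = 3  ⟹  A = 3  ✓
Hence u(x, t) = 3 e^{t}.

Answer: u(x, t) = 3 e^{t}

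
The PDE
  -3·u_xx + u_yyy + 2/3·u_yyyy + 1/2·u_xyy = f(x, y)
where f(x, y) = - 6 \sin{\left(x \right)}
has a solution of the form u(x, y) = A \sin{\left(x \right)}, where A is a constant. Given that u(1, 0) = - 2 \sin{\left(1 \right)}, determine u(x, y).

Answer: u(x, y) = - 2 \sin{\left(x \right)}

Derivation:
Substitute the ansatz u = A \sin{\left(x \right)} into the left-hand side.
Derivatives of the ansatz:
  u_xx = - A \sin{\left(x \right)}
  u_yyy = 0
  u_yyyy = 0
  u_xyy = 0
Term by term:
  -3·u_xx = 3 A \sin{\left(x \right)}
  u_yyy = 0
  2/3·u_yyyy = 0
  1/2·u_xyy = 0
So the left-hand side equals
  3 A \sin{\left(x \right)}
This must equal f(x, y) = - 6 \sin{\left(x \right)} identically.
Matching coefficients of the independent functions:
  [\sin{\left(x \right)}]:  3 A = -6
Solving: A = -2.
Check against the point condition:
  u(1, 0) = - 2 \sin{\left(1 \right)}  ⟹  A \sin{\left(1 \right)} = - 2 \sin{\left(1 \right)}  ✓
Hence u(x, y) = - 2 \sin{\left(x \right)}.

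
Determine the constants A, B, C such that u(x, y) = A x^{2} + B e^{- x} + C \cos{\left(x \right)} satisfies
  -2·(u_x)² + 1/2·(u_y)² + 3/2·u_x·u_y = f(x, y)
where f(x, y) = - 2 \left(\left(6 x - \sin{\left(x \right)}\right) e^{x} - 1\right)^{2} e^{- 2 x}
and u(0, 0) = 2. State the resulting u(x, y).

Substitute the ansatz u = A x^{2} + B e^{- x} + C \cos{\left(x \right)} into the left-hand side.
Derivatives of the ansatz:
  u_x = 2 A x - B e^{- x} - C \sin{\left(x \right)}
  u_y = 0
Term by term:
  -2·(u_x)² = - 8 A^{2} x^{2} + 8 A B x e^{- x} + 8 A C x \sin{\left(x \right)} - 2 B^{2} e^{- 2 x} - 4 B C e^{- x} \sin{\left(x \right)} - 2 C^{2} \sin^{2}{\left(x \right)}
  1/2·(u_y)² = 0
  3/2·u_x·u_y = 0
So the left-hand side equals
  - 8 A^{2} x^{2} + 8 A B x e^{- x} + 8 A C x \sin{\left(x \right)} - 2 B^{2} e^{- 2 x} - 4 B C e^{- x} \sin{\left(x \right)} - 2 C^{2} \sin^{2}{\left(x \right)}
This must equal f(x, y) identically; expanded, f = - 72 x^{2} + 24 x \sin{\left(x \right)} + 24 x e^{- x} - 2 \sin^{2}{\left(x \right)} - 4 e^{- x} \sin{\left(x \right)} - 2 e^{- 2 x}.
Matching coefficients of the independent functions:
  [x^{2}]:  - 8 A^{2} = -72
  [x e^{- x}]:  8 A B = 24
  [x \sin{\left(x \right)}]:  8 A C = 24
  [e^{- x} \sin{\left(x \right)}]:  - 4 B C = -4
  [e^{- 2 x}]:  - 2 B^{2} = -2
  [\sin^{2}{\left(x \right)}]:  - 2 C^{2} = -2
These equations allow (A, B, C) = (-3, -1, -1) or (3, 1, 1).
Impose the point condition(s):
  u(0, 0) = 2  ⟹  B + C = 2
Only A = 3, B = 1, C = 1 satisfies everything.
Hence u(x, y) = 3 x^{2} + \cos{\left(x \right)} + e^{- x}.

Answer: u(x, y) = 3 x^{2} + \cos{\left(x \right)} + e^{- x}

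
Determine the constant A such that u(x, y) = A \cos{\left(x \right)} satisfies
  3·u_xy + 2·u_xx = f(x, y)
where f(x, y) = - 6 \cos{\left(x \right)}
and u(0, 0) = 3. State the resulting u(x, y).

Answer: u(x, y) = 3 \cos{\left(x \right)}

Derivation:
Substitute the ansatz u = A \cos{\left(x \right)} into the left-hand side.
Derivatives of the ansatz:
  u_xy = 0
  u_xx = - A \cos{\left(x \right)}
Term by term:
  3·u_xy = 0
  2·u_xx = - 2 A \cos{\left(x \right)}
So the left-hand side equals
  - 2 A \cos{\left(x \right)}
This must equal f(x, y) = - 6 \cos{\left(x \right)} identically.
Matching coefficients of the independent functions:
  [\cos{\left(x \right)}]:  - 2 A = -6
Solving: A = 3.
Check against the point condition:
  u(0, 0) = 3  ⟹  A = 3  ✓
Hence u(x, y) = 3 \cos{\left(x \right)}.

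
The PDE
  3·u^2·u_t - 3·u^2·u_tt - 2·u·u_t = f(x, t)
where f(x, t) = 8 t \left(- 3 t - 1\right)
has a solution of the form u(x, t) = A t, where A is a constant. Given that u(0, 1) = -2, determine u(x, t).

Substitute the ansatz u = A t into the left-hand side.
Derivatives of the ansatz:
  u_t = A
  u_tt = 0
Term by term:
  3·u^2·u_t = 3 A^{3} t^{2}
  -3·u^2·u_tt = 0
  -2·u·u_t = - 2 A^{2} t
So the left-hand side equals
  3 A^{3} t^{2} - 2 A^{2} t
This must equal f(x, t) = 8 t \left(- 3 t - 1\right) identically.
Matching coefficients of the independent functions:
  [t]:  - 2 A^{2} = -8
  [t^{2}]:  3 A^{3} = -24
Solving: A = -2.
Check against the point condition:
  u(0, 1) = -2  ⟹  A = -2  ✓
Hence u(x, t) = - 2 t.

Answer: u(x, t) = - 2 t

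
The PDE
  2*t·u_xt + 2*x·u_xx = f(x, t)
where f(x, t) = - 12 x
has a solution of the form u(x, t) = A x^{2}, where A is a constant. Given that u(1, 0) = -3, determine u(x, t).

Substitute the ansatz u = A x^{2} into the left-hand side.
Derivatives of the ansatz:
  u_xt = 0
  u_xx = 2 A
Term by term:
  2*t·u_xt = 0
  2*x·u_xx = 4 A x
So the left-hand side equals
  4 A x
This must equal f(x, t) = - 12 x identically.
Matching coefficients of the independent functions:
  [x]:  4 A = -12
Solving: A = -3.
Check against the point condition:
  u(1, 0) = -3  ⟹  A = -3  ✓
Hence u(x, t) = - 3 x^{2}.

Answer: u(x, t) = - 3 x^{2}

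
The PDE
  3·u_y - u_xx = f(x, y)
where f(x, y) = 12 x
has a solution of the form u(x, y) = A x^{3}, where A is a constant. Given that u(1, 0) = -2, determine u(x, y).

Substitute the ansatz u = A x^{3} into the left-hand side.
Derivatives of the ansatz:
  u_y = 0
  u_xx = 6 A x
Term by term:
  3·u_y = 0
  -u_xx = - 6 A x
So the left-hand side equals
  - 6 A x
This must equal f(x, y) = 12 x identically.
Matching coefficients of the independent functions:
  [x]:  - 6 A = 12
Solving: A = -2.
Check against the point condition:
  u(1, 0) = -2  ⟹  A = -2  ✓
Hence u(x, y) = - 2 x^{3}.

Answer: u(x, y) = - 2 x^{3}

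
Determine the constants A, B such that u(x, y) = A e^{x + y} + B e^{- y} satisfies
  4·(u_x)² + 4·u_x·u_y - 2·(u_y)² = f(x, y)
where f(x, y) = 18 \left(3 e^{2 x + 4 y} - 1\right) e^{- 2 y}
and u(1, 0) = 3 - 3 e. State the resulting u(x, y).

Answer: u(x, y) = - 3 e^{x + y} + 3 e^{- y}

Derivation:
Substitute the ansatz u = A e^{x + y} + B e^{- y} into the left-hand side.
Derivatives of the ansatz:
  u_x = A e^{x} e^{y}
  u_y = A e^{x} e^{y} - B e^{- y}
Term by term:
  4·(u_x)² = 4 A^{2} e^{2 x} e^{2 y}
  4·u_x·u_y = 4 A^{2} e^{2 x} e^{2 y} - 4 A B e^{x}
  -2·(u_y)² = - 2 A^{2} e^{2 x} e^{2 y} + 4 A B e^{x} - 2 B^{2} e^{- 2 y}
So the left-hand side equals
  6 A^{2} e^{2 x} e^{2 y} - 2 B^{2} e^{- 2 y}
This must equal f(x, y) = 18 \left(3 e^{2 x + 4 y} - 1\right) e^{- 2 y} identically.
Matching coefficients of the independent functions:
  [e^{2 x} e^{2 y}]:  6 A^{2} = 54
  [e^{- 2 y}]:  - 2 B^{2} = -18
These equations allow (A, B) = (-3, -3) or (-3, 3) or (3, -3) or (3, 3).
Impose the point condition(s):
  u(1, 0) = 3 - 3 e  ⟹  e A + B = 3 - 3 e
Only A = -3, B = 3 satisfies everything.
Hence u(x, y) = - 3 e^{x + y} + 3 e^{- y}.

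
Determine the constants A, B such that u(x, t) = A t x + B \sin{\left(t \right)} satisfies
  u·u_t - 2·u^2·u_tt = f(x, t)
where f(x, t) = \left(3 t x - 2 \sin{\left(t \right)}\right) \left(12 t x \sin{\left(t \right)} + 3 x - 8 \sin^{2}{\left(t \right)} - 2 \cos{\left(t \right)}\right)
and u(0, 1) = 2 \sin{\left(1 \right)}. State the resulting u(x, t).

Substitute the ansatz u = A t x + B \sin{\left(t \right)} into the left-hand side.
Derivatives of the ansatz:
  u_t = A x + B \cos{\left(t \right)}
  u_tt = - B \sin{\left(t \right)}
Term by term:
  u·u_t = A^{2} t x^{2} + A B t x \cos{\left(t \right)} + A B x \sin{\left(t \right)} + B^{2} \sin{\left(t \right)} \cos{\left(t \right)}
  -2·u^2·u_tt = 2 A^{2} B t^{2} x^{2} \sin{\left(t \right)} + 4 A B^{2} t x \sin^{2}{\left(t \right)} + 2 B^{3} \sin^{3}{\left(t \right)}
So the left-hand side equals
  2 A^{2} B t^{2} x^{2} \sin{\left(t \right)} + A^{2} t x^{2} + 4 A B^{2} t x \sin^{2}{\left(t \right)} + A B t x \cos{\left(t \right)} + A B x \sin{\left(t \right)} + 2 B^{3} \sin^{3}{\left(t \right)} + B^{2} \sin{\left(t \right)} \cos{\left(t \right)}
This must equal f(x, t) identically; expanded, f = 36 t^{2} x^{2} \sin{\left(t \right)} + 9 t x^{2} - 48 t x \sin^{2}{\left(t \right)} - 6 t x \cos{\left(t \right)} - 6 x \sin{\left(t \right)} + 16 \sin^{3}{\left(t \right)} + 4 \sin{\left(t \right)} \cos{\left(t \right)}.
Matching coefficients of the independent functions:
  [t x^{2}]:  A^{2} = 9
  [x \sin{\left(t \right)}, t x \cos{\left(t \right)}]:  A B = -6
  [\sin{\left(t \right)} \cos{\left(t \right)}]:  B^{2} = 4
  [t x \sin^{2}{\left(t \right)}]:  4 A B^{2} = -48
  [t^{2} x^{2} \sin{\left(t \right)}]:  2 A^{2} B = 36
  [\sin^{3}{\left(t \right)}]:  2 B^{3} = 16
Solving: A = -3, B = 2.
Check against the point condition:
  u(0, 1) = 2 \sin{\left(1 \right)}  ⟹  B \sin{\left(1 \right)} = 2 \sin{\left(1 \right)}  ✓
Hence u(x, t) = - 3 t x + 2 \sin{\left(t \right)}.

Answer: u(x, t) = - 3 t x + 2 \sin{\left(t \right)}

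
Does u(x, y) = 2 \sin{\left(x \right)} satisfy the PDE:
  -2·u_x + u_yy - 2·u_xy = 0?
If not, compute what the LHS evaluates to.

Evaluate each term of the left-hand side for u = 2 \sin{\left(x \right)}.
Derivatives:
  u_x = 2 \cos{\left(x \right)}
  u_yy = 0
  u_xy = 0
Terms:
  -2·u_x = - 4 \cos{\left(x \right)}
  u_yy = 0
  -2·u_xy = 0
Sum: LHS = - 4 \cos{\left(x \right)}
Given right-hand side: 0. Difference LHS − RHS = - 4 \cos{\left(x \right)} ≠ 0, so u is not a solution.

Answer: No, the LHS evaluates to - 4 \cos{\left(x \right)}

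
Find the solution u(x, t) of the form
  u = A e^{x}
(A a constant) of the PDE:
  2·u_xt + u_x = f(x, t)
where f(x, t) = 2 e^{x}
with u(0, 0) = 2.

Substitute the ansatz u = A e^{x} into the left-hand side.
Derivatives of the ansatz:
  u_xt = 0
  u_x = A e^{x}
Term by term:
  2·u_xt = 0
  u_x = A e^{x}
So the left-hand side equals
  A e^{x}
This must equal f(x, t) = 2 e^{x} identically.
Matching coefficients of the independent functions:
  [e^{x}]:  A = 2
Solving: A = 2.
Check against the point condition:
  u(0, 0) = 2  ⟹  A = 2  ✓
Hence u(x, t) = 2 e^{x}.

Answer: u(x, t) = 2 e^{x}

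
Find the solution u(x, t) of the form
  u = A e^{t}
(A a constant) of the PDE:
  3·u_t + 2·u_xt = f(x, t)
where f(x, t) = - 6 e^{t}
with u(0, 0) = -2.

Substitute the ansatz u = A e^{t} into the left-hand side.
Derivatives of the ansatz:
  u_t = A e^{t}
  u_xt = 0
Term by term:
  3·u_t = 3 A e^{t}
  2·u_xt = 0
So the left-hand side equals
  3 A e^{t}
This must equal f(x, t) = - 6 e^{t} identically.
Matching coefficients of the independent functions:
  [e^{t}]:  3 A = -6
Solving: A = -2.
Check against the point condition:
  u(0, 0) = -2  ⟹  A = -2  ✓
Hence u(x, t) = - 2 e^{t}.

Answer: u(x, t) = - 2 e^{t}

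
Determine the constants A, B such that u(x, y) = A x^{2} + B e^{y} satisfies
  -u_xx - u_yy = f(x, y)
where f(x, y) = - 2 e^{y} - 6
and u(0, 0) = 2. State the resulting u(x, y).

Answer: u(x, y) = 3 x^{2} + 2 e^{y}

Derivation:
Substitute the ansatz u = A x^{2} + B e^{y} into the left-hand side.
Derivatives of the ansatz:
  u_xx = 2 A
  u_yy = B e^{y}
Term by term:
  -u_xx = - 2 A
  -u_yy = - B e^{y}
So the left-hand side equals
  - 2 A - B e^{y}
This must equal f(x, y) = - 2 e^{y} - 6 identically.
Matching coefficients of the independent functions:
  [constant term]:  - 2 A = -6
  [e^{y}]:  - B = -2
Solving: A = 3, B = 2.
Check against the point condition:
  u(0, 0) = 2  ⟹  B = 2  ✓
Hence u(x, y) = 3 x^{2} + 2 e^{y}.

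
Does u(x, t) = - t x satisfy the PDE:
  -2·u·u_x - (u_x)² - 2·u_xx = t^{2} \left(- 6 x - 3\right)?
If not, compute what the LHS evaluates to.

Evaluate each term of the left-hand side for u = - t x.
Derivatives:
  u_x = - t
  u_xx = 0
Terms:
  -2·u·u_x = - 2 t^{2} x
  -(u_x)² = - t^{2}
  -2·u_xx = 0
Sum: LHS = t^{2} \left(- 2 x - 1\right)
Given right-hand side: t^{2} \left(- 6 x - 3\right). Difference LHS − RHS = t^{2} \left(4 x + 2\right) ≠ 0, so u is not a solution.

Answer: No, the LHS evaluates to t^{2} \left(- 2 x - 1\right)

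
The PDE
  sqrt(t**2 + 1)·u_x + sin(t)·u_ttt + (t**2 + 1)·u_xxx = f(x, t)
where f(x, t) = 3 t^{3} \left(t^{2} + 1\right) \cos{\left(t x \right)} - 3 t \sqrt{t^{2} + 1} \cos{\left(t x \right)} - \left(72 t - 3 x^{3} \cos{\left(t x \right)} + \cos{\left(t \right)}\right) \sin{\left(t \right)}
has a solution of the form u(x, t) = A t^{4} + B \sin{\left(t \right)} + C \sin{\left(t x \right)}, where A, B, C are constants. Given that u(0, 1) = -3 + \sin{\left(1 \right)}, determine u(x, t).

Answer: u(x, t) = - 3 t^{4} + \sin{\left(t \right)} - 3 \sin{\left(t x \right)}

Derivation:
Substitute the ansatz u = A t^{4} + B \sin{\left(t \right)} + C \sin{\left(t x \right)} into the left-hand side.
Derivatives of the ansatz:
  u_x = C t \cos{\left(t x \right)}
  u_ttt = 24 A t - B \cos{\left(t \right)} - C x^{3} \cos{\left(t x \right)}
  u_xxx = - C t^{3} \cos{\left(t x \right)}
Term by term:
  sqrt(t**2 + 1)·u_x = C t \sqrt{t^{2} + 1} \cos{\left(t x \right)}
  sin(t)·u_ttt = 24 A t \sin{\left(t \right)} - B \sin{\left(t \right)} \cos{\left(t \right)} - C x^{3} \sin{\left(t \right)} \cos{\left(t x \right)}
  (t**2 + 1)·u_xxx = - C t^{5} \cos{\left(t x \right)} - C t^{3} \cos{\left(t x \right)}
So the left-hand side equals
  24 A t \sin{\left(t \right)} - B \sin{\left(t \right)} \cos{\left(t \right)} - C t^{5} \cos{\left(t x \right)} - C t^{3} \cos{\left(t x \right)} + C t \sqrt{t^{2} + 1} \cos{\left(t x \right)} - C x^{3} \sin{\left(t \right)} \cos{\left(t x \right)}
This must equal f(x, t) identically; expanded, f = 3 t^{5} \cos{\left(t x \right)} + 3 t^{3} \cos{\left(t x \right)} - 3 t \sqrt{t^{2} + 1} \cos{\left(t x \right)} - 72 t \sin{\left(t \right)} + 3 x^{3} \sin{\left(t \right)} \cos{\left(t x \right)} - \sin{\left(t \right)} \cos{\left(t \right)}.
Matching coefficients of the independent functions:
  [t \sin{\left(t \right)}]:  24 A = -72
  [t^{3} \cos{\left(t x \right)}, t^{5} \cos{\left(t x \right)}, x^{3} \sin{\left(t \right)} \cos{\left(t x \right)}]:  - C = 3
  [\sin{\left(t \right)} \cos{\left(t \right)}]:  - B = -1
  [t \sqrt{t^{2} + 1} \cos{\left(t x \right)}]:  C = -3
Solving: A = -3, B = 1, C = -3.
Check against the point condition:
  u(0, 1) = -3 + \sin{\left(1 \right)}  ⟹  A + B \sin{\left(1 \right)} = -3 + \sin{\left(1 \right)}  ✓
Hence u(x, t) = - 3 t^{4} + \sin{\left(t \right)} - 3 \sin{\left(t x \right)}.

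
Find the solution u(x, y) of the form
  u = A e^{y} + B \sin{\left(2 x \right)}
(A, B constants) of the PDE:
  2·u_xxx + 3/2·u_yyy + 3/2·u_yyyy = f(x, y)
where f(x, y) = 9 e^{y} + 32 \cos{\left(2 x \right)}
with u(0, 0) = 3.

Substitute the ansatz u = A e^{y} + B \sin{\left(2 x \right)} into the left-hand side.
Derivatives of the ansatz:
  u_xxx = - 8 B \cos{\left(2 x \right)}
  u_yyy = A e^{y}
  u_yyyy = A e^{y}
Term by term:
  2·u_xxx = - 16 B \cos{\left(2 x \right)}
  3/2·u_yyy = \frac{3 A e^{y}}{2}
  3/2·u_yyyy = \frac{3 A e^{y}}{2}
So the left-hand side equals
  3 A e^{y} - 16 B \cos{\left(2 x \right)}
This must equal f(x, y) = 9 e^{y} + 32 \cos{\left(2 x \right)} identically.
Matching coefficients of the independent functions:
  [e^{y}]:  3 A = 9
  [\cos{\left(2 x \right)}]:  - 16 B = 32
Solving: A = 3, B = -2.
Check against the point condition:
  u(0, 0) = 3  ⟹  A = 3  ✓
Hence u(x, y) = 3 e^{y} - 2 \sin{\left(2 x \right)}.

Answer: u(x, y) = 3 e^{y} - 2 \sin{\left(2 x \right)}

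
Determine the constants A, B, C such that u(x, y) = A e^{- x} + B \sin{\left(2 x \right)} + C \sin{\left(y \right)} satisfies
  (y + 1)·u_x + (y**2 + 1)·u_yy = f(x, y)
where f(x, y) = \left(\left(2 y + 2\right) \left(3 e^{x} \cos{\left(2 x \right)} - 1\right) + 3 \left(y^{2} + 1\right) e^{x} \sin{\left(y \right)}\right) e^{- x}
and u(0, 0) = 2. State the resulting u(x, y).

Answer: u(x, y) = 3 \sin{\left(2 x \right)} - 3 \sin{\left(y \right)} + 2 e^{- x}

Derivation:
Substitute the ansatz u = A e^{- x} + B \sin{\left(2 x \right)} + C \sin{\left(y \right)} into the left-hand side.
Derivatives of the ansatz:
  u_x = - A e^{- x} + 2 B \cos{\left(2 x \right)}
  u_yy = - C \sin{\left(y \right)}
Term by term:
  (y + 1)·u_x = - A y e^{- x} - A e^{- x} + 2 B y \cos{\left(2 x \right)} + 2 B \cos{\left(2 x \right)}
  (y**2 + 1)·u_yy = - C y^{2} \sin{\left(y \right)} - C \sin{\left(y \right)}
So the left-hand side equals
  - A y e^{- x} - A e^{- x} + 2 B y \cos{\left(2 x \right)} + 2 B \cos{\left(2 x \right)} - C y^{2} \sin{\left(y \right)} - C \sin{\left(y \right)}
This must equal f(x, y) identically; expanded, f = 3 y^{2} \sin{\left(y \right)} + 6 y \cos{\left(2 x \right)} - 2 y e^{- x} + 3 \sin{\left(y \right)} + 6 \cos{\left(2 x \right)} - 2 e^{- x}.
Matching coefficients of the independent functions:
  [y e^{- x}, e^{- x}]:  - A = -2
  [y \cos{\left(2 x \right)}, \cos{\left(2 x \right)}]:  2 B = 6
  [y^{2} \sin{\left(y \right)}, \sin{\left(y \right)}]:  - C = 3
Solving: A = 2, B = 3, C = -3.
Check against the point condition:
  u(0, 0) = 2  ⟹  A = 2  ✓
Hence u(x, y) = 3 \sin{\left(2 x \right)} - 3 \sin{\left(y \right)} + 2 e^{- x}.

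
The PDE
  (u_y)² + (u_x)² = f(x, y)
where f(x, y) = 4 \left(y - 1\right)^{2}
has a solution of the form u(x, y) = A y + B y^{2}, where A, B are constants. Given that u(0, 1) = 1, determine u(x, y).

Answer: u(x, y) = - y^{2} + 2 y

Derivation:
Substitute the ansatz u = A y + B y^{2} into the left-hand side.
Derivatives of the ansatz:
  u_y = A + 2 B y
  u_x = 0
Term by term:
  (u_y)² = A^{2} + 4 A B y + 4 B^{2} y^{2}
  (u_x)² = 0
So the left-hand side equals
  A^{2} + 4 A B y + 4 B^{2} y^{2}
This must equal f(x, y) identically; expanded, f = 4 y^{2} - 8 y + 4.
Matching coefficients of the independent functions:
  [constant term]:  A^{2} = 4
  [y]:  4 A B = -8
  [y^{2}]:  4 B^{2} = 4
These equations allow (A, B) = (-2, 1) or (2, -1).
Impose the point condition(s):
  u(0, 1) = 1  ⟹  A + B = 1
Only A = 2, B = -1 satisfies everything.
Hence u(x, y) = - y^{2} + 2 y.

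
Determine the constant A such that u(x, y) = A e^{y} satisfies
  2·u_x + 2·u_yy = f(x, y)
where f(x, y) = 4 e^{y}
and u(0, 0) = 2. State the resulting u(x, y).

Answer: u(x, y) = 2 e^{y}

Derivation:
Substitute the ansatz u = A e^{y} into the left-hand side.
Derivatives of the ansatz:
  u_x = 0
  u_yy = A e^{y}
Term by term:
  2·u_x = 0
  2·u_yy = 2 A e^{y}
So the left-hand side equals
  2 A e^{y}
This must equal f(x, y) = 4 e^{y} identically.
Matching coefficients of the independent functions:
  [e^{y}]:  2 A = 4
Solving: A = 2.
Check against the point condition:
  u(0, 0) = 2  ⟹  A = 2  ✓
Hence u(x, y) = 2 e^{y}.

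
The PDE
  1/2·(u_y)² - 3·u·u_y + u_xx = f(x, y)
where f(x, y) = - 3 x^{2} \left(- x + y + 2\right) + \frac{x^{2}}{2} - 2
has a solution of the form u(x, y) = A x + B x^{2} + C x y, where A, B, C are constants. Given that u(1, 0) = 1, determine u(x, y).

Substitute the ansatz u = A x + B x^{2} + C x y into the left-hand side.
Derivatives of the ansatz:
  u_y = C x
  u_xx = 2 B
Term by term:
  1/2·(u_y)² = \frac{C^{2} x^{2}}{2}
  -3·u·u_y = - 3 A C x^{2} - 3 B C x^{3} - 3 C^{2} x^{2} y
  u_xx = 2 B
So the left-hand side equals
  - 3 A C x^{2} - 3 B C x^{3} + 2 B - 3 C^{2} x^{2} y + \frac{C^{2} x^{2}}{2}
This must equal f(x, y) = - 3 x^{2} \left(- x + y + 2\right) + \frac{x^{2}}{2} - 2 identically.
Matching coefficients of the independent functions:
  [constant term]:  2 B = -2
  [x^{2}]:  - 3 A C + \frac{C^{2}}{2} = - \frac{11}{2}
  [x^{3}]:  - 3 B C = 3
  [x^{2} y]:  - 3 C^{2} = -3
Solving: A = 2, B = -1, C = 1.
Check against the point condition:
  u(1, 0) = 1  ⟹  A + B = 1  ✓
Hence u(x, y) = - x^{2} + x y + 2 x.

Answer: u(x, y) = - x^{2} + x y + 2 x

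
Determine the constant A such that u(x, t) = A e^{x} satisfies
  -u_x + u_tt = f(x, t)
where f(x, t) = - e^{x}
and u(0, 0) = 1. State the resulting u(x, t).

Substitute the ansatz u = A e^{x} into the left-hand side.
Derivatives of the ansatz:
  u_x = A e^{x}
  u_tt = 0
Term by term:
  -u_x = - A e^{x}
  u_tt = 0
So the left-hand side equals
  - A e^{x}
This must equal f(x, t) = - e^{x} identically.
Matching coefficients of the independent functions:
  [e^{x}]:  - A = -1
Solving: A = 1.
Check against the point condition:
  u(0, 0) = 1  ⟹  A = 1  ✓
Hence u(x, t) = e^{x}.

Answer: u(x, t) = e^{x}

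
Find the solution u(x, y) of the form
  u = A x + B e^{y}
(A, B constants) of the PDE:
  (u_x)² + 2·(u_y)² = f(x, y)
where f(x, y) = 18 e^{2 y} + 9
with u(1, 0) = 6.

Substitute the ansatz u = A x + B e^{y} into the left-hand side.
Derivatives of the ansatz:
  u_x = A
  u_y = B e^{y}
Term by term:
  (u_x)² = A^{2}
  2·(u_y)² = 2 B^{2} e^{2 y}
So the left-hand side equals
  A^{2} + 2 B^{2} e^{2 y}
This must equal f(x, y) = 18 e^{2 y} + 9 identically.
Matching coefficients of the independent functions:
  [constant term]:  A^{2} = 9
  [e^{2 y}]:  2 B^{2} = 18
These equations allow (A, B) = (-3, -3) or (-3, 3) or (3, -3) or (3, 3).
Impose the point condition(s):
  u(1, 0) = 6  ⟹  A + B = 6
Only A = 3, B = 3 satisfies everything.
Hence u(x, y) = 3 x + 3 e^{y}.

Answer: u(x, y) = 3 x + 3 e^{y}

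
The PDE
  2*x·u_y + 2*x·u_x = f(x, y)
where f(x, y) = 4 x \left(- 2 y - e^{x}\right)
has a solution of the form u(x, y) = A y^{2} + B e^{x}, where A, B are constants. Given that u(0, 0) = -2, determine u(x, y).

Substitute the ansatz u = A y^{2} + B e^{x} into the left-hand side.
Derivatives of the ansatz:
  u_y = 2 A y
  u_x = B e^{x}
Term by term:
  2*x·u_y = 4 A x y
  2*x·u_x = 2 B x e^{x}
So the left-hand side equals
  4 A x y + 2 B x e^{x}
This must equal f(x, y) = 4 x \left(- 2 y - e^{x}\right) identically.
Matching coefficients of the independent functions:
  [x y]:  4 A = -8
  [x e^{x}]:  2 B = -4
Solving: A = -2, B = -2.
Check against the point condition:
  u(0, 0) = -2  ⟹  B = -2  ✓
Hence u(x, y) = - 2 y^{2} - 2 e^{x}.

Answer: u(x, y) = - 2 y^{2} - 2 e^{x}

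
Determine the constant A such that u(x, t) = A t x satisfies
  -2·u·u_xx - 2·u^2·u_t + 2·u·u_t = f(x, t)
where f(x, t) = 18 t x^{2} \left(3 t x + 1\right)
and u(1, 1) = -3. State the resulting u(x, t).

Substitute the ansatz u = A t x into the left-hand side.
Derivatives of the ansatz:
  u_xx = 0
  u_t = A x
Term by term:
  -2·u·u_xx = 0
  -2·u^2·u_t = - 2 A^{3} t^{2} x^{3}
  2·u·u_t = 2 A^{2} t x^{2}
So the left-hand side equals
  - 2 A^{3} t^{2} x^{3} + 2 A^{2} t x^{2}
This must equal f(x, t) identically; expanded, f = 54 t^{2} x^{3} + 18 t x^{2}.
Matching coefficients of the independent functions:
  [t x^{2}]:  2 A^{2} = 18
  [t^{2} x^{3}]:  - 2 A^{3} = 54
Solving: A = -3.
Check against the point condition:
  u(1, 1) = -3  ⟹  A = -3  ✓
Hence u(x, t) = - 3 t x.

Answer: u(x, t) = - 3 t x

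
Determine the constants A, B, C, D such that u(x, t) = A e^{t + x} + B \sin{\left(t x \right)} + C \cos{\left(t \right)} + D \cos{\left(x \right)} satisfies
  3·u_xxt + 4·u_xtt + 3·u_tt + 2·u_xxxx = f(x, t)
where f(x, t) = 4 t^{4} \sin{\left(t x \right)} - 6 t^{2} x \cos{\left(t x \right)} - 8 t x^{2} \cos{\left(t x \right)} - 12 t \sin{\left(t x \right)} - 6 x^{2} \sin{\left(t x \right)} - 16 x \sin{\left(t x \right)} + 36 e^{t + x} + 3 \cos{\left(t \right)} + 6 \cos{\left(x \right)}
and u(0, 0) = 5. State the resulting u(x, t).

Answer: u(x, t) = 3 e^{t + x} + 2 \sin{\left(t x \right)} - \cos{\left(t \right)} + 3 \cos{\left(x \right)}

Derivation:
Substitute the ansatz u = A e^{t + x} + B \sin{\left(t x \right)} + C \cos{\left(t \right)} + D \cos{\left(x \right)} into the left-hand side.
Derivatives of the ansatz:
  u_xxt = A e^{t} e^{x} - B t^{2} x \cos{\left(t x \right)} - 2 B t \sin{\left(t x \right)}
  u_xtt = A e^{t} e^{x} - B t x^{2} \cos{\left(t x \right)} - 2 B x \sin{\left(t x \right)}
  u_tt = A e^{t} e^{x} - B x^{2} \sin{\left(t x \right)} - C \cos{\left(t \right)}
  u_xxxx = A e^{t} e^{x} + B t^{4} \sin{\left(t x \right)} + D \cos{\left(x \right)}
Term by term:
  3·u_xxt = 3 A e^{t} e^{x} - 3 B t^{2} x \cos{\left(t x \right)} - 6 B t \sin{\left(t x \right)}
  4·u_xtt = 4 A e^{t} e^{x} - 4 B t x^{2} \cos{\left(t x \right)} - 8 B x \sin{\left(t x \right)}
  3·u_tt = 3 A e^{t} e^{x} - 3 B x^{2} \sin{\left(t x \right)} - 3 C \cos{\left(t \right)}
  2·u_xxxx = 2 A e^{t} e^{x} + 2 B t^{4} \sin{\left(t x \right)} + 2 D \cos{\left(x \right)}
So the left-hand side equals
  12 A e^{t} e^{x} + 2 B t^{4} \sin{\left(t x \right)} - 3 B t^{2} x \cos{\left(t x \right)} - 4 B t x^{2} \cos{\left(t x \right)} - 6 B t \sin{\left(t x \right)} - 3 B x^{2} \sin{\left(t x \right)} - 8 B x \sin{\left(t x \right)} - 3 C \cos{\left(t \right)} + 2 D \cos{\left(x \right)}
This must equal f(x, t) identically; expanded, f = 4 t^{4} \sin{\left(t x \right)} - 6 t^{2} x \cos{\left(t x \right)} - 8 t x^{2} \cos{\left(t x \right)} - 12 t \sin{\left(t x \right)} - 6 x^{2} \sin{\left(t x \right)} - 16 x \sin{\left(t x \right)} + 36 e^{t} e^{x} + 3 \cos{\left(t \right)} + 6 \cos{\left(x \right)}.
Matching coefficients of the independent functions:
  [t \sin{\left(t x \right)}]:  - 6 B = -12
  [t^{4} \sin{\left(t x \right)}]:  2 B = 4
  [x \sin{\left(t x \right)}]:  - 8 B = -16
  [x^{2} \sin{\left(t x \right)}, t^{2} x \cos{\left(t x \right)}]:  - 3 B = -6
  [e^{t} e^{x}]:  12 A = 36
  [t x^{2} \cos{\left(t x \right)}]:  - 4 B = -8
  [\cos{\left(t \right)}]:  - 3 C = 3
  [\cos{\left(x \right)}]:  2 D = 6
Solving: A = 3, B = 2, C = -1, D = 3.
Check against the point condition:
  u(0, 0) = 5  ⟹  A + C + D = 5  ✓
Hence u(x, t) = 3 e^{t + x} + 2 \sin{\left(t x \right)} - \cos{\left(t \right)} + 3 \cos{\left(x \right)}.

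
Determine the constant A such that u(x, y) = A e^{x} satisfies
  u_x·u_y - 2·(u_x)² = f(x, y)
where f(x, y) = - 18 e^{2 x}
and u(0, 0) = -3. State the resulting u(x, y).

Substitute the ansatz u = A e^{x} into the left-hand side.
Derivatives of the ansatz:
  u_x = A e^{x}
  u_y = 0
Term by term:
  u_x·u_y = 0
  -2·(u_x)² = - 2 A^{2} e^{2 x}
So the left-hand side equals
  - 2 A^{2} e^{2 x}
This must equal f(x, y) = - 18 e^{2 x} identically.
Matching coefficients of the independent functions:
  [e^{2 x}]:  - 2 A^{2} = -18
These equations allow (A) = (-3) or (3).
Impose the point condition(s):
  u(0, 0) = -3  ⟹  A = -3
Only A = -3 satisfies everything.
Hence u(x, y) = - 3 e^{x}.

Answer: u(x, y) = - 3 e^{x}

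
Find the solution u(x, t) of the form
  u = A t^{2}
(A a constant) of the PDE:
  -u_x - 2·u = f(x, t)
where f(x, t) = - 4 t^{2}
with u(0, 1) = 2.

Answer: u(x, t) = 2 t^{2}

Derivation:
Substitute the ansatz u = A t^{2} into the left-hand side.
Derivatives of the ansatz:
  u_x = 0
Term by term:
  -u_x = 0
  -2·u = - 2 A t^{2}
So the left-hand side equals
  - 2 A t^{2}
This must equal f(x, t) = - 4 t^{2} identically.
Matching coefficients of the independent functions:
  [t^{2}]:  - 2 A = -4
Solving: A = 2.
Check against the point condition:
  u(0, 1) = 2  ⟹  A = 2  ✓
Hence u(x, t) = 2 t^{2}.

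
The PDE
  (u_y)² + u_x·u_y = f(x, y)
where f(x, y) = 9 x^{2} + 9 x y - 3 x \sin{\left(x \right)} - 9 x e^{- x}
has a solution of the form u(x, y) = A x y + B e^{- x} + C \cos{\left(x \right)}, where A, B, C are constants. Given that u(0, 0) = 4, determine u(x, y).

Substitute the ansatz u = A x y + B e^{- x} + C \cos{\left(x \right)} into the left-hand side.
Derivatives of the ansatz:
  u_y = A x
  u_x = A y - B e^{- x} - C \sin{\left(x \right)}
Term by term:
  (u_y)² = A^{2} x^{2}
  u_x·u_y = A^{2} x y - A B x e^{- x} - A C x \sin{\left(x \right)}
So the left-hand side equals
  A^{2} x^{2} + A^{2} x y - A B x e^{- x} - A C x \sin{\left(x \right)}
This must equal f(x, y) = 9 x^{2} + 9 x y - 3 x \sin{\left(x \right)} - 9 x e^{- x} identically.
Matching coefficients of the independent functions:
  [x^{2}, x y]:  A^{2} = 9
  [x e^{- x}]:  - A B = -9
  [x \sin{\left(x \right)}]:  - A C = -3
These equations allow (A, B, C) = (-3, -3, -1) or (3, 3, 1).
Impose the point condition(s):
  u(0, 0) = 4  ⟹  B + C = 4
Only A = 3, B = 3, C = 1 satisfies everything.
Hence u(x, y) = 3 x y + \cos{\left(x \right)} + 3 e^{- x}.

Answer: u(x, y) = 3 x y + \cos{\left(x \right)} + 3 e^{- x}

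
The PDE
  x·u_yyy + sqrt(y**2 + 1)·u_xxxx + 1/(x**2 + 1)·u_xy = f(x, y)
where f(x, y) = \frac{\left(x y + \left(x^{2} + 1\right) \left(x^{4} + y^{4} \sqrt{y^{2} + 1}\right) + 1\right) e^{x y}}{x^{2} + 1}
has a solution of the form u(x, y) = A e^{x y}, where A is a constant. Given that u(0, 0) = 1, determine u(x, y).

Substitute the ansatz u = A e^{x y} into the left-hand side.
Derivatives of the ansatz:
  u_yyy = A x^{3} e^{x y}
  u_xxxx = A y^{4} e^{x y}
  u_xy = A x y e^{x y} + A e^{x y}
Term by term:
  x·u_yyy = A x^{4} e^{x y}
  sqrt(y**2 + 1)·u_xxxx = A y^{4} \sqrt{y^{2} + 1} e^{x y}
  1/(x**2 + 1)·u_xy = \frac{A x y e^{x y}}{x^{2} + 1} + \frac{A e^{x y}}{x^{2} + 1}
So the left-hand side equals
  A x^{4} e^{x y} + \frac{A x y e^{x y}}{x^{2} + 1} + A y^{4} \sqrt{y^{2} + 1} e^{x y} + \frac{A e^{x y}}{x^{2} + 1}
This must equal f(x, y) identically; expanded, f = x^{4} e^{x y} + \frac{x y e^{x y}}{x^{2} + 1} + y^{4} \sqrt{y^{2} + 1} e^{x y} + \frac{e^{x y}}{x^{2} + 1}.
Matching coefficients of the independent functions:
  [x^{4} e^{x y}, \frac{e^{x y}}{x^{2} + 1}, y^{4} \sqrt{y^{2} + 1} e^{x y}, \frac{x y e^{x y}}{x^{2} + 1}]:  A = 1
Solving: A = 1.
Check against the point condition:
  u(0, 0) = 1  ⟹  A = 1  ✓
Hence u(x, y) = e^{x y}.

Answer: u(x, y) = e^{x y}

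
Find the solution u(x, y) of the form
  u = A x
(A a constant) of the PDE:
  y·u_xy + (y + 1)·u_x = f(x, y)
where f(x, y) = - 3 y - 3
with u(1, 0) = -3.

Substitute the ansatz u = A x into the left-hand side.
Derivatives of the ansatz:
  u_xy = 0
  u_x = A
Term by term:
  y·u_xy = 0
  (y + 1)·u_x = A y + A
So the left-hand side equals
  A y + A
This must equal f(x, y) = - 3 y - 3 identically.
Matching coefficients of the independent functions:
  [constant term, y]:  A = -3
Solving: A = -3.
Check against the point condition:
  u(1, 0) = -3  ⟹  A = -3  ✓
Hence u(x, y) = - 3 x.

Answer: u(x, y) = - 3 x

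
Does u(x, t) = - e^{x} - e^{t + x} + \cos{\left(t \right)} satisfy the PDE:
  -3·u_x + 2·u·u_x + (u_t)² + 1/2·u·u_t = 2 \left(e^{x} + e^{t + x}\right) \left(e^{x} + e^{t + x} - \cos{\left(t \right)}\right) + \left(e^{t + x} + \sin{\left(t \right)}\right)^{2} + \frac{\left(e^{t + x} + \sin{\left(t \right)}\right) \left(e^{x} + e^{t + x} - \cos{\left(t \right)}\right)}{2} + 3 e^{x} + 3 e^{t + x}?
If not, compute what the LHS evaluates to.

Evaluate each term of the left-hand side for u = - e^{x} - e^{t + x} + \cos{\left(t \right)}.
Derivatives:
  u_x = - e^{t} e^{x} - e^{x}
  u_t = - e^{t} e^{x} - \sin{\left(t \right)}
Terms:
  -3·u_x = 3 e^{x} + 3 e^{t + x}
  2·u·u_x = 2 \left(e^{x} + e^{t + x}\right) \left(e^{x} + e^{t + x} - \cos{\left(t \right)}\right)
  (u_t)² = \left(e^{t + x} + \sin{\left(t \right)}\right)^{2}
  1/2·u·u_t = \frac{\left(e^{t + x} + \sin{\left(t \right)}\right) \left(e^{x} + e^{t + x} - \cos{\left(t \right)}\right)}{2}
Sum: LHS = 2 \left(e^{x} + e^{t + x}\right) \left(e^{x} + e^{t + x} - \cos{\left(t \right)}\right) + \left(e^{t + x} + \sin{\left(t \right)}\right)^{2} + \frac{\left(e^{t + x} + \sin{\left(t \right)}\right) \left(e^{x} + e^{t + x} - \cos{\left(t \right)}\right)}{2} + 3 e^{x} + 3 e^{t + x}
This is exactly the given right-hand side, so u is a solution.

Answer: Yes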